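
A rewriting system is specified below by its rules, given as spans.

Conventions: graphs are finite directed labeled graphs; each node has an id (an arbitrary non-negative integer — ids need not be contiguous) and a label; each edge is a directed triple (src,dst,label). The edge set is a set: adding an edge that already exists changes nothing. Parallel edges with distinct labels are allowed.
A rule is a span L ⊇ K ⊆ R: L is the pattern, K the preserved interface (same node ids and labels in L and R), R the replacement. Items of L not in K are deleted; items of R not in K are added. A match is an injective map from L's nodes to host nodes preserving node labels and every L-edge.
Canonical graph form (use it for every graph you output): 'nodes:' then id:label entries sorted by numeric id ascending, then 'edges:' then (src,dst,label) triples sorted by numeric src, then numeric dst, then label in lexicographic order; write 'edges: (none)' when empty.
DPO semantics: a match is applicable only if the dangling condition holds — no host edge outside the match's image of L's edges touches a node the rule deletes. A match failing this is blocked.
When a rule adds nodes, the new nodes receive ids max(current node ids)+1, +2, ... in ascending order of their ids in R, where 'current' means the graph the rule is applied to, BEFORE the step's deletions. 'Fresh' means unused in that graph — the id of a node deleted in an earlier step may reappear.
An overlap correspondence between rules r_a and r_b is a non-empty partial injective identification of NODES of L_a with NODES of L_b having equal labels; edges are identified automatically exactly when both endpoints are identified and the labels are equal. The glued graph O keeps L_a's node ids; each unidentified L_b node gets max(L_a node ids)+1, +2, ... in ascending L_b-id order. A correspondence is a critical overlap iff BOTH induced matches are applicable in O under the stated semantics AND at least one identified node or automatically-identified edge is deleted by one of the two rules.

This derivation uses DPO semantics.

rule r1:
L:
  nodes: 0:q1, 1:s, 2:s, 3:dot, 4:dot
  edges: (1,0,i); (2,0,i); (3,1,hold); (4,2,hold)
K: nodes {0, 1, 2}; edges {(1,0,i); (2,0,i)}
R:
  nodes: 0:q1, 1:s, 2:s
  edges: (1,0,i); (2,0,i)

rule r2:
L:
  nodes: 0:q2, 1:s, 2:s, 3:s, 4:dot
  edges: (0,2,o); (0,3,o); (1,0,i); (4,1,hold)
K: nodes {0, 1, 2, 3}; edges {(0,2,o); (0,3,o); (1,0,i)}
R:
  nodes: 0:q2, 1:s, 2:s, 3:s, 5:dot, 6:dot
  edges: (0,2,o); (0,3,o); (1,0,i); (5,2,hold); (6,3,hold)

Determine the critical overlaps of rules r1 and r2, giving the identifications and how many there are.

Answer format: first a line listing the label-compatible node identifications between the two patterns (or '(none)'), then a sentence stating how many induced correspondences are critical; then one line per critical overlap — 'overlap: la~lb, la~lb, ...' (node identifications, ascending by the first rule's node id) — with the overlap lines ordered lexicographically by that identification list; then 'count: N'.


label-compatible node identifications between L(r1) and L(r2): 1~1, 1~2, 1~3, 2~1, 2~2, 2~3, 3~4, 4~4
6 of the induced correspondences are critical overlaps of r1 and r2.
overlap: 1~1, 2~2, 3~4
overlap: 1~1, 2~3, 3~4
overlap: 1~1, 3~4
overlap: 1~2, 2~1, 4~4
overlap: 1~3, 2~1, 4~4
overlap: 2~1, 4~4
count: 6


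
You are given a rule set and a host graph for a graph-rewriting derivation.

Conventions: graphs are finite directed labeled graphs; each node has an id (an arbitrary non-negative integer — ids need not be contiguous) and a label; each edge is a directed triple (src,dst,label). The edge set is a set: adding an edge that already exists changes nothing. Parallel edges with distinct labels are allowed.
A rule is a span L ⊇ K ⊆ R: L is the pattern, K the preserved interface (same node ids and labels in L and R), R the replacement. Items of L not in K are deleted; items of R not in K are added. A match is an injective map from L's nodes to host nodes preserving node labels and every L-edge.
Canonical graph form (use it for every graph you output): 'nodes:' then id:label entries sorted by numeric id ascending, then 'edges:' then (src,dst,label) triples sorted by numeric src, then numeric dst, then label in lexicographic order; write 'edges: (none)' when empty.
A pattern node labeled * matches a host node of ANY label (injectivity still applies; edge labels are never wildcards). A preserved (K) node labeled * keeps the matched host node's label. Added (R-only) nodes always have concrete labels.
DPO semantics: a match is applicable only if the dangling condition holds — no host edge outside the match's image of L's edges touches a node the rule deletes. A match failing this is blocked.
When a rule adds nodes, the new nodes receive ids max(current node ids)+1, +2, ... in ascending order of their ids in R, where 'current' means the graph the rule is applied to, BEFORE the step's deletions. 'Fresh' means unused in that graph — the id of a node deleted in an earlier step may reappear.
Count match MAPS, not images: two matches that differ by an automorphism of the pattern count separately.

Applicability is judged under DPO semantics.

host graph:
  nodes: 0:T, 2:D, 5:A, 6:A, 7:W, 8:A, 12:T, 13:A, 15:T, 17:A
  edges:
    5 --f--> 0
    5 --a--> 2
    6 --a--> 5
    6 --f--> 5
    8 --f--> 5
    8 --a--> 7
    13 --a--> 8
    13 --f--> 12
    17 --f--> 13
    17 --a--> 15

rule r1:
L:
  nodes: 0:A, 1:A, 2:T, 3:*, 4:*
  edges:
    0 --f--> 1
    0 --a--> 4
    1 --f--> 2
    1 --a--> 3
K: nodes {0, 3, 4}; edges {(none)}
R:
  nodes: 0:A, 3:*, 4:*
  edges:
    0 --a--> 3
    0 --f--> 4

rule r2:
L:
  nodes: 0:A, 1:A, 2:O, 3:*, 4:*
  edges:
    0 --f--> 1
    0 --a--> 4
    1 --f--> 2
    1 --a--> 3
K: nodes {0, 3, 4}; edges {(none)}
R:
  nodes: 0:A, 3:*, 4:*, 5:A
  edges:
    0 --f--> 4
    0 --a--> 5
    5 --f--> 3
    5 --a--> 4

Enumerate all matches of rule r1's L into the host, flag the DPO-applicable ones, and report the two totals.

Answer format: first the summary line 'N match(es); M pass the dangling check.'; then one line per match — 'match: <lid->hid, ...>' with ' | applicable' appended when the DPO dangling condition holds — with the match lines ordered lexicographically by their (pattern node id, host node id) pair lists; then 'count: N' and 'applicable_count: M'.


2 match(es); 1 pass the dangling check.
match: 0->8, 1->5, 2->0, 3->2, 4->7
match: 0->17, 1->13, 2->12, 3->8, 4->15 | applicable
count: 2
applicable_count: 1


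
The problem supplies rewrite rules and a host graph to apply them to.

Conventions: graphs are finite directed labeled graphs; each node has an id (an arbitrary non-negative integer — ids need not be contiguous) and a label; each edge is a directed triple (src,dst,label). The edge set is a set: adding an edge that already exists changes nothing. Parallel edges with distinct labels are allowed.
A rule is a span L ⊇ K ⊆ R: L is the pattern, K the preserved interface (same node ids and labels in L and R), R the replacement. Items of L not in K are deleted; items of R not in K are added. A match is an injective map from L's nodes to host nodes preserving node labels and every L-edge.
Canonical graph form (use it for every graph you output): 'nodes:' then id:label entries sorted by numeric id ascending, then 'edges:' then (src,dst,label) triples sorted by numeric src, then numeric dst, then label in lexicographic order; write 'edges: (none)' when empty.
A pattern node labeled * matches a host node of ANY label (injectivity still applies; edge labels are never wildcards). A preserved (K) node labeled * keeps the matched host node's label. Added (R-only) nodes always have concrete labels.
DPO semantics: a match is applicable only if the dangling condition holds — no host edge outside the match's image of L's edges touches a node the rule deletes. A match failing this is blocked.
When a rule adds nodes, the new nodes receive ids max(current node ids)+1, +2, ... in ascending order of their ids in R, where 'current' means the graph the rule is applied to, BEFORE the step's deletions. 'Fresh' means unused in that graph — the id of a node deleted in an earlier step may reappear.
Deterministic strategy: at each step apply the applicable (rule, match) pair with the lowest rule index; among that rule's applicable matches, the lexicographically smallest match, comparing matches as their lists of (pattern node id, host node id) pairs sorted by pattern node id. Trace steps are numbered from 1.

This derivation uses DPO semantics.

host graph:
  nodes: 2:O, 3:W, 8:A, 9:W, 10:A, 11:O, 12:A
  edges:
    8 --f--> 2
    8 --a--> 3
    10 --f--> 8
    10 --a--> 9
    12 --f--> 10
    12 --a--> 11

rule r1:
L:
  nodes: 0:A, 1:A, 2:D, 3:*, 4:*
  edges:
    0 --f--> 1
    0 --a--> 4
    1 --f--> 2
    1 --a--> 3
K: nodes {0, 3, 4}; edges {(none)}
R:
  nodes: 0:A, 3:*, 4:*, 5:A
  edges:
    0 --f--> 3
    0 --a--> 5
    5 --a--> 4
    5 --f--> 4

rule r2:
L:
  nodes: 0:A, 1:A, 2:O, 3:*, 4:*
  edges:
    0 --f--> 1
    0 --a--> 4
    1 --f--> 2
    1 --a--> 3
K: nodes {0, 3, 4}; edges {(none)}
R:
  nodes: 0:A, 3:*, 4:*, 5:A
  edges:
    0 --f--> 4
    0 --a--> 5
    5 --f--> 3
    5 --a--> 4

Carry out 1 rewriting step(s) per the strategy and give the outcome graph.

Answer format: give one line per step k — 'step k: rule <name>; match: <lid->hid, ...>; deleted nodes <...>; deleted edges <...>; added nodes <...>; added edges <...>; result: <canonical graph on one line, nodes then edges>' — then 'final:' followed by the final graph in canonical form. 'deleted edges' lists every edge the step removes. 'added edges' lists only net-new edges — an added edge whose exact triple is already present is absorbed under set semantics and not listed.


step 1: rule r2; match: 0->10, 1->8, 2->2, 3->3, 4->9; deleted nodes 2, 8; deleted edges (8,2,f); (8,3,a); (10,8,f); (10,9,a); added nodes 13; added edges (10,9,f); (10,13,a); (13,3,f); (13,9,a); result: nodes: 3:W, 9:W, 10:A, 11:O, 12:A, 13:A edges: (10,9,f); (10,13,a); (12,10,f); (12,11,a); (13,3,f); (13,9,a)
final:
nodes: 3:W, 9:W, 10:A, 11:O, 12:A, 13:A
edges: (10,9,f); (10,13,a); (12,10,f); (12,11,a); (13,3,f); (13,9,a)


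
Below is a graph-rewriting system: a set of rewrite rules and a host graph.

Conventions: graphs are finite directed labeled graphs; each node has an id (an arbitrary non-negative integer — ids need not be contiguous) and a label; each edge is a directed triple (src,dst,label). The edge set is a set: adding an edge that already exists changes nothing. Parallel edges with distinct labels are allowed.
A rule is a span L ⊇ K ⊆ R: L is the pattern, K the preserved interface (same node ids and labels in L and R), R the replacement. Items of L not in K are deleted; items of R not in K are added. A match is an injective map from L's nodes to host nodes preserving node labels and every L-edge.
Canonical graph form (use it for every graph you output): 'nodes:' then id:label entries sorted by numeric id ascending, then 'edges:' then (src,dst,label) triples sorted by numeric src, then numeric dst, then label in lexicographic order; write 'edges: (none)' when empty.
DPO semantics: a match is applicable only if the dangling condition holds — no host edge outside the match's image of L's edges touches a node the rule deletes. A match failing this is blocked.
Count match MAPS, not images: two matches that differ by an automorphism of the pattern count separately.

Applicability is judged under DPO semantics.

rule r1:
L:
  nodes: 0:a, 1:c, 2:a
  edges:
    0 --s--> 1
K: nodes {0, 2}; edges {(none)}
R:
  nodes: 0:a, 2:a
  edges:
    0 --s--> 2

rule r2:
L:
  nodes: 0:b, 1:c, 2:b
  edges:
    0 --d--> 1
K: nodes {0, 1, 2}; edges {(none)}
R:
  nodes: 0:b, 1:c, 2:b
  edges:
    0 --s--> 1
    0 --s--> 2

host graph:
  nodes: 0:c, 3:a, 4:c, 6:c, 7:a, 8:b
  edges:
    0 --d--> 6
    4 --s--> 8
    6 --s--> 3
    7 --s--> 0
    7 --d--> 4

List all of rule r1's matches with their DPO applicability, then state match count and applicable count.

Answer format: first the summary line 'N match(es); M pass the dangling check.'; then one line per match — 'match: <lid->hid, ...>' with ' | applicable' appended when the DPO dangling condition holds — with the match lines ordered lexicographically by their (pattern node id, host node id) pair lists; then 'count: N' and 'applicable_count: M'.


1 match(es); 0 pass the dangling check.
match: 0->7, 1->0, 2->3
count: 1
applicable_count: 0


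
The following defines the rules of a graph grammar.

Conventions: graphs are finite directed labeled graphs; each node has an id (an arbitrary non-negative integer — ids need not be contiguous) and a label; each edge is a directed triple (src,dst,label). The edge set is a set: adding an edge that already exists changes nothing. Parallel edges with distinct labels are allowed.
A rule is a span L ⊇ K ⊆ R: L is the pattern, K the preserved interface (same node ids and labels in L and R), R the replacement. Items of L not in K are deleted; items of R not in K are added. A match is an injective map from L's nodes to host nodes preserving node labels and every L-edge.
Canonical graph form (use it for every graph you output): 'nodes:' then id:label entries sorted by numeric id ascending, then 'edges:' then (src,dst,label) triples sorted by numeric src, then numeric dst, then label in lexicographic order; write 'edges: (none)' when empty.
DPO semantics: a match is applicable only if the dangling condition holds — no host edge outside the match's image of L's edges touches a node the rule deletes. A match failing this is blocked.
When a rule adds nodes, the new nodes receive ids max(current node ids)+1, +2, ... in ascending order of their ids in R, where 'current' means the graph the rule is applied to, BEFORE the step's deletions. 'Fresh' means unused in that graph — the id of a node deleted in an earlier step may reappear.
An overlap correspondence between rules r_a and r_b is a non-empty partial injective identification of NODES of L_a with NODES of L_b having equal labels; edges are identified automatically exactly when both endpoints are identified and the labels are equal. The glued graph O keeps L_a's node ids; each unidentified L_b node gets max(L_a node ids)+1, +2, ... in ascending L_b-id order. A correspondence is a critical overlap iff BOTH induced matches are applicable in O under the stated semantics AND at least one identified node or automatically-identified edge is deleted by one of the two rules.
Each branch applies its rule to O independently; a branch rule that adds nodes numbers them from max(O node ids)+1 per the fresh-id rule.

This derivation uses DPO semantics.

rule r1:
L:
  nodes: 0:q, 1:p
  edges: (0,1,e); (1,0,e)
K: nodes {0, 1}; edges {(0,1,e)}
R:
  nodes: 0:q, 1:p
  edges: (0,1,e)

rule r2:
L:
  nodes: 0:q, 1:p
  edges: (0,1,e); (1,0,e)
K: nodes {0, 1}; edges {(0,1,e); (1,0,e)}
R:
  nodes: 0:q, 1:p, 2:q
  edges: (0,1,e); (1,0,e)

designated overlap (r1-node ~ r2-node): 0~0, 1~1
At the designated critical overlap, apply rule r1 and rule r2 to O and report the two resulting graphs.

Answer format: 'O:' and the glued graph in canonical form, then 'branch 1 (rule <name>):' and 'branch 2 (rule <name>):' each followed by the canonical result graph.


O:
nodes: 0:q, 1:p
edges: (0,1,e); (1,0,e)
branch 1 (rule r1):
nodes: 0:q, 1:p
edges: (0,1,e)
branch 2 (rule r2):
nodes: 0:q, 1:p, 2:q
edges: (0,1,e); (1,0,e)


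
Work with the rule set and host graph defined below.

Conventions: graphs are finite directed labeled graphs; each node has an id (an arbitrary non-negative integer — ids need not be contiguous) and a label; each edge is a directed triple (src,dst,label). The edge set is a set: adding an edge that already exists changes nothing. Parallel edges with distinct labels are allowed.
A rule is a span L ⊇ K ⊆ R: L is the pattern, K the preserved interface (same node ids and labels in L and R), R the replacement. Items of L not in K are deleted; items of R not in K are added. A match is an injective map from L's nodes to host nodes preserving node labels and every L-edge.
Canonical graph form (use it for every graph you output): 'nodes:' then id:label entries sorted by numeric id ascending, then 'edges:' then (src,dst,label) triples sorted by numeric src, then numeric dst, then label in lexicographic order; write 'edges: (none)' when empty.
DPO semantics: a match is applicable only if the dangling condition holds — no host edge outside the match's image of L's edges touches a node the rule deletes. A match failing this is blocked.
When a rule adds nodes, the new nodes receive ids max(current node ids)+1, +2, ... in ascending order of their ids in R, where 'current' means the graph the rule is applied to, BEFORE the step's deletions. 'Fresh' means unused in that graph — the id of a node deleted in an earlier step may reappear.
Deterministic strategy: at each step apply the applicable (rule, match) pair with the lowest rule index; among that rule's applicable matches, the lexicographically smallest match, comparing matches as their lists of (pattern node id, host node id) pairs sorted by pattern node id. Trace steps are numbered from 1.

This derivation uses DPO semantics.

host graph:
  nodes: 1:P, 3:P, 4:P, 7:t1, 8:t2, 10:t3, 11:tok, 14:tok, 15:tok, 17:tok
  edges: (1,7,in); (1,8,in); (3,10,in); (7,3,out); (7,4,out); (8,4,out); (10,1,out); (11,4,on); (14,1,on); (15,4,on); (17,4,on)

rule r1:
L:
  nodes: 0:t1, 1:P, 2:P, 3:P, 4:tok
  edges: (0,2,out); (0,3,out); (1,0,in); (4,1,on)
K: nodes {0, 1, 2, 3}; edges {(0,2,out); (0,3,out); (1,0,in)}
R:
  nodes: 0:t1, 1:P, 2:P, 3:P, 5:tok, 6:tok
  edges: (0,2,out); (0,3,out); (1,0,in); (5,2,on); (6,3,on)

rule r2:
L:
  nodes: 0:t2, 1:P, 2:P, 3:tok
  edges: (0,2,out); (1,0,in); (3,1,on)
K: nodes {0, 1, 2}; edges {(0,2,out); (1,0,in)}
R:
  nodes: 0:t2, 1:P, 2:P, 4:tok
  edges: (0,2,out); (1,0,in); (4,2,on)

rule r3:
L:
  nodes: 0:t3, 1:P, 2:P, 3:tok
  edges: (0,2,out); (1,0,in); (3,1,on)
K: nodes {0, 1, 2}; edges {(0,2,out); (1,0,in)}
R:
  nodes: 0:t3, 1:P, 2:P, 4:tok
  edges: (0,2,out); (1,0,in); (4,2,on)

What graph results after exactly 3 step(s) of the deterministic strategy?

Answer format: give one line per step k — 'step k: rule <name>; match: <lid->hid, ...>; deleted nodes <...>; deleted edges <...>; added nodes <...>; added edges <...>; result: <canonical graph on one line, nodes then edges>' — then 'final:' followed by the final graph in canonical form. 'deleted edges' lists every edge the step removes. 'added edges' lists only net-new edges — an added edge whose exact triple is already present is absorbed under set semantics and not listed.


step 1: rule r1; match: 0->7, 1->1, 2->3, 3->4, 4->14; deleted nodes 14; deleted edges (14,1,on); added nodes 18, 19; added edges (18,3,on); (19,4,on); result: nodes: 1:P, 3:P, 4:P, 7:t1, 8:t2, 10:t3, 11:tok, 15:tok, 17:tok, 18:tok, 19:tok edges: (1,7,in); (1,8,in); (3,10,in); (7,3,out); (7,4,out); (8,4,out); (10,1,out); (11,4,on); (15,4,on); (17,4,on); (18,3,on); (19,4,on)
step 2: rule r3; match: 0->10, 1->3, 2->1, 3->18; deleted nodes 18; deleted edges (18,3,on); added nodes 20; added edges (20,1,on); result: nodes: 1:P, 3:P, 4:P, 7:t1, 8:t2, 10:t3, 11:tok, 15:tok, 17:tok, 19:tok, 20:tok edges: (1,7,in); (1,8,in); (3,10,in); (7,3,out); (7,4,out); (8,4,out); (10,1,out); (11,4,on); (15,4,on); (17,4,on); (19,4,on); (20,1,on)
step 3: rule r1; match: 0->7, 1->1, 2->3, 3->4, 4->20; deleted nodes 20; deleted edges (20,1,on); added nodes 21, 22; added edges (21,3,on); (22,4,on); result: nodes: 1:P, 3:P, 4:P, 7:t1, 8:t2, 10:t3, 11:tok, 15:tok, 17:tok, 19:tok, 21:tok, 22:tok edges: (1,7,in); (1,8,in); (3,10,in); (7,3,out); (7,4,out); (8,4,out); (10,1,out); (11,4,on); (15,4,on); (17,4,on); (19,4,on); (21,3,on); (22,4,on)
final:
nodes: 1:P, 3:P, 4:P, 7:t1, 8:t2, 10:t3, 11:tok, 15:tok, 17:tok, 19:tok, 21:tok, 22:tok
edges: (1,7,in); (1,8,in); (3,10,in); (7,3,out); (7,4,out); (8,4,out); (10,1,out); (11,4,on); (15,4,on); (17,4,on); (19,4,on); (21,3,on); (22,4,on)


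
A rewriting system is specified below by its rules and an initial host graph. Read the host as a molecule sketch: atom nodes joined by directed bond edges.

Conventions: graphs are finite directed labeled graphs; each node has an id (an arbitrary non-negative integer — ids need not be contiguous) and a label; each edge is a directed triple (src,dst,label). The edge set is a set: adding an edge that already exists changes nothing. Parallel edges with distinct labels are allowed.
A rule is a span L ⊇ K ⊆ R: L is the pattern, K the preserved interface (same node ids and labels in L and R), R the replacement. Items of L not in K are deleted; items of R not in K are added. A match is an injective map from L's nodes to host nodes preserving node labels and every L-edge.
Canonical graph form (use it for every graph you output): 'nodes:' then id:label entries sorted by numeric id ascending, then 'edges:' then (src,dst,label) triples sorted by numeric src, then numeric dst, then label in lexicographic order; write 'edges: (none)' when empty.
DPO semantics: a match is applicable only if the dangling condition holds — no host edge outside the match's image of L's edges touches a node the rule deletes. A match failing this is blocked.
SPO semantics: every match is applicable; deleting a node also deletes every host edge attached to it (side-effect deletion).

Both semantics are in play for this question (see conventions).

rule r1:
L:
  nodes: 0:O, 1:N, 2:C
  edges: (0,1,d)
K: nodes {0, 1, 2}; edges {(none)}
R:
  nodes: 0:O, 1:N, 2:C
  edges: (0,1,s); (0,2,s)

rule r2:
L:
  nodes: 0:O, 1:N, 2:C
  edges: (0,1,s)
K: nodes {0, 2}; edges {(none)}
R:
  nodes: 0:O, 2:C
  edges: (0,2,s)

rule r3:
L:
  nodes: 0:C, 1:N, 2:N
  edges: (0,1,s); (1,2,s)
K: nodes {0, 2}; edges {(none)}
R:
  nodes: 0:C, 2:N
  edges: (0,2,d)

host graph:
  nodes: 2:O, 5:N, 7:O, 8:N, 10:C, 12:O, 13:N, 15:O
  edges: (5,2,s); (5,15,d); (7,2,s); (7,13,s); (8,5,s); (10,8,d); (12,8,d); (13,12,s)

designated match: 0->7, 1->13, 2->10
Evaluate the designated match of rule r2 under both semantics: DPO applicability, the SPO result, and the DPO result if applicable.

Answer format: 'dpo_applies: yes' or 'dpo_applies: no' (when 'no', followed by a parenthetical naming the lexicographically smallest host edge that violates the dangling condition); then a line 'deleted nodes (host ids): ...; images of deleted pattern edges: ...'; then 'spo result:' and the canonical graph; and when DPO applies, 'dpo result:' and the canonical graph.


dpo_applies: no
(the rule deletes node 13, which keeps host edge (13,12,s) outside the match image — the dangling condition fails, DPO blocks; SPO proceeds and side-deletes such edges)
deleted nodes (host ids): 13; images of deleted pattern edges: (7,13,s)
spo result:
nodes: 2:O, 5:N, 7:O, 8:N, 10:C, 12:O, 15:O
edges: (5,2,s); (5,15,d); (7,2,s); (7,10,s); (8,5,s); (10,8,d); (12,8,d)


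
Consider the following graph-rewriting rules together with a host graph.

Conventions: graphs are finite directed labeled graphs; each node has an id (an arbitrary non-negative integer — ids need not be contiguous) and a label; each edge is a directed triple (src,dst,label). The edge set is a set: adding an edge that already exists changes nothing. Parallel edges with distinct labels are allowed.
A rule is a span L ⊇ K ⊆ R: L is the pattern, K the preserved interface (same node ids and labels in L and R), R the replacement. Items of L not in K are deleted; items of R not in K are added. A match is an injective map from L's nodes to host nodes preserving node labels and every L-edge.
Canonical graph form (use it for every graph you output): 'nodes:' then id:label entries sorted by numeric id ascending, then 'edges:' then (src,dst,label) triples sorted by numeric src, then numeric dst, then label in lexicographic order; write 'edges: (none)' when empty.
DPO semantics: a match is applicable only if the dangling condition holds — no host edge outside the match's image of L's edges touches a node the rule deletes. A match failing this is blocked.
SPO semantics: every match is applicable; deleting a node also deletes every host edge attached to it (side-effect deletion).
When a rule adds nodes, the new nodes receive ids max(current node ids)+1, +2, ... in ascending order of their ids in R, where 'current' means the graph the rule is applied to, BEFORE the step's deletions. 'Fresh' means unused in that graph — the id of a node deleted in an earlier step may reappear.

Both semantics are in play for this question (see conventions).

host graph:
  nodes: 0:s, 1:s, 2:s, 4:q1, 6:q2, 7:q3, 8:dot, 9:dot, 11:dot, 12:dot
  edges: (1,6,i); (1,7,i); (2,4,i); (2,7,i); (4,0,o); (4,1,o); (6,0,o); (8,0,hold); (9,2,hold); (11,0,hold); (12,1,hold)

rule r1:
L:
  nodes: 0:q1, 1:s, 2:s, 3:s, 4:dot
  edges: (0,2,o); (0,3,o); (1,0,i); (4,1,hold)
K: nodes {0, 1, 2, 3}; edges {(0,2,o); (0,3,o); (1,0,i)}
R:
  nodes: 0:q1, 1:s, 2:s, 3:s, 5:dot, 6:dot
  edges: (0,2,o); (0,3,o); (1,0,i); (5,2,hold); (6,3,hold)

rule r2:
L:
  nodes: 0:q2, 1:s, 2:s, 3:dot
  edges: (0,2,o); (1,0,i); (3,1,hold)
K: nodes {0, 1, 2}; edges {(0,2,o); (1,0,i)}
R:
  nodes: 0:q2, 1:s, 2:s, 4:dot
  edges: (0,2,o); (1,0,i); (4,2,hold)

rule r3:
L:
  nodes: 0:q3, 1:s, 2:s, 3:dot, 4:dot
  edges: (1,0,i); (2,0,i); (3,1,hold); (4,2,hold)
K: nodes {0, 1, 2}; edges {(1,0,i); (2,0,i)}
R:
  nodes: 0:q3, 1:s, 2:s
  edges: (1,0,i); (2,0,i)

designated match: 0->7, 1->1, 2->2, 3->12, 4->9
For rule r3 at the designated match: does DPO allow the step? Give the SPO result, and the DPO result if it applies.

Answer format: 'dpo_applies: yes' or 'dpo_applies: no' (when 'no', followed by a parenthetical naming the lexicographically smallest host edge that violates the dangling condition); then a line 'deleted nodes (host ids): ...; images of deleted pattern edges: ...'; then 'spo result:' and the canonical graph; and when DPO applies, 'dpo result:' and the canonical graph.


dpo_applies: yes
deleted nodes (host ids): 9, 12; images of deleted pattern edges: (9,2,hold); (12,1,hold)
spo result:
nodes: 0:s, 1:s, 2:s, 4:q1, 6:q2, 7:q3, 8:dot, 11:dot
edges: (1,6,i); (1,7,i); (2,4,i); (2,7,i); (4,0,o); (4,1,o); (6,0,o); (8,0,hold); (11,0,hold)
dpo result:
nodes: 0:s, 1:s, 2:s, 4:q1, 6:q2, 7:q3, 8:dot, 11:dot
edges: (1,6,i); (1,7,i); (2,4,i); (2,7,i); (4,0,o); (4,1,o); (6,0,o); (8,0,hold); (11,0,hold)


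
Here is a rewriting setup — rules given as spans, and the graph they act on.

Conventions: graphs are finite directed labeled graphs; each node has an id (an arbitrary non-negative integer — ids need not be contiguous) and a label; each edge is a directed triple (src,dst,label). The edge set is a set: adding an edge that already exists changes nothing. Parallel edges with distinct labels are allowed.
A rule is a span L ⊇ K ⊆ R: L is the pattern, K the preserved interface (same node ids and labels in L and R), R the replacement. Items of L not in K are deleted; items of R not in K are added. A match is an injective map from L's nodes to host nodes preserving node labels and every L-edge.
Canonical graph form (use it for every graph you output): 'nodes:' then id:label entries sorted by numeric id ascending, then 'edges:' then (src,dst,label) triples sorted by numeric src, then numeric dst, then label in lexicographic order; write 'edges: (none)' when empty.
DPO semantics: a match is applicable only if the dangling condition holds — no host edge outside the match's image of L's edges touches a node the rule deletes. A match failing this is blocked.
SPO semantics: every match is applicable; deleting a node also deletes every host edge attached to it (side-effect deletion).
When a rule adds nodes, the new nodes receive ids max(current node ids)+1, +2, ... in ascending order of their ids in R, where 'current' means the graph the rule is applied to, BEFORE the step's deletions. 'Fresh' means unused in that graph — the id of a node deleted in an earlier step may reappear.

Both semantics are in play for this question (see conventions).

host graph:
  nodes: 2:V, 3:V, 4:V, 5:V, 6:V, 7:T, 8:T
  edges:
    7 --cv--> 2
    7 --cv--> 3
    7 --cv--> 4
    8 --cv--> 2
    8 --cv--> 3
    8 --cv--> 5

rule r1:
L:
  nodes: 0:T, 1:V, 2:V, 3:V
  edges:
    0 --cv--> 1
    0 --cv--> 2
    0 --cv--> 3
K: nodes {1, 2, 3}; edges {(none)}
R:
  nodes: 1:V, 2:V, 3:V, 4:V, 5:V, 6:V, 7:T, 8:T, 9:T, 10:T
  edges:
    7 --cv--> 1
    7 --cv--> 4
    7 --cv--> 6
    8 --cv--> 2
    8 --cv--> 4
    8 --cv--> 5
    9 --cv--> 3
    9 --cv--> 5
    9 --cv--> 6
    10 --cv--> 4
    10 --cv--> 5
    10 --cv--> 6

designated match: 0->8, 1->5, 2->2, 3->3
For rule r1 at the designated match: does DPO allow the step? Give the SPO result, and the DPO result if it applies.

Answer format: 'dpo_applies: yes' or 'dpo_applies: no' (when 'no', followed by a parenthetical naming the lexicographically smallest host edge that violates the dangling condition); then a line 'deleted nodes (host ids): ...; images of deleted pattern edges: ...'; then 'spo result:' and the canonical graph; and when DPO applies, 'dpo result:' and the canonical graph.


dpo_applies: yes
deleted nodes (host ids): 8; images of deleted pattern edges: (8,2,cv); (8,3,cv); (8,5,cv)
spo result:
nodes: 2:V, 3:V, 4:V, 5:V, 6:V, 7:T, 9:V, 10:V, 11:V, 12:T, 13:T, 14:T, 15:T
edges: (7,2,cv); (7,3,cv); (7,4,cv); (12,5,cv); (12,9,cv); (12,11,cv); (13,2,cv); (13,9,cv); (13,10,cv); (14,3,cv); (14,10,cv); (14,11,cv); (15,9,cv); (15,10,cv); (15,11,cv)
dpo result:
nodes: 2:V, 3:V, 4:V, 5:V, 6:V, 7:T, 9:V, 10:V, 11:V, 12:T, 13:T, 14:T, 15:T
edges: (7,2,cv); (7,3,cv); (7,4,cv); (12,5,cv); (12,9,cv); (12,11,cv); (13,2,cv); (13,9,cv); (13,10,cv); (14,3,cv); (14,10,cv); (14,11,cv); (15,9,cv); (15,10,cv); (15,11,cv)


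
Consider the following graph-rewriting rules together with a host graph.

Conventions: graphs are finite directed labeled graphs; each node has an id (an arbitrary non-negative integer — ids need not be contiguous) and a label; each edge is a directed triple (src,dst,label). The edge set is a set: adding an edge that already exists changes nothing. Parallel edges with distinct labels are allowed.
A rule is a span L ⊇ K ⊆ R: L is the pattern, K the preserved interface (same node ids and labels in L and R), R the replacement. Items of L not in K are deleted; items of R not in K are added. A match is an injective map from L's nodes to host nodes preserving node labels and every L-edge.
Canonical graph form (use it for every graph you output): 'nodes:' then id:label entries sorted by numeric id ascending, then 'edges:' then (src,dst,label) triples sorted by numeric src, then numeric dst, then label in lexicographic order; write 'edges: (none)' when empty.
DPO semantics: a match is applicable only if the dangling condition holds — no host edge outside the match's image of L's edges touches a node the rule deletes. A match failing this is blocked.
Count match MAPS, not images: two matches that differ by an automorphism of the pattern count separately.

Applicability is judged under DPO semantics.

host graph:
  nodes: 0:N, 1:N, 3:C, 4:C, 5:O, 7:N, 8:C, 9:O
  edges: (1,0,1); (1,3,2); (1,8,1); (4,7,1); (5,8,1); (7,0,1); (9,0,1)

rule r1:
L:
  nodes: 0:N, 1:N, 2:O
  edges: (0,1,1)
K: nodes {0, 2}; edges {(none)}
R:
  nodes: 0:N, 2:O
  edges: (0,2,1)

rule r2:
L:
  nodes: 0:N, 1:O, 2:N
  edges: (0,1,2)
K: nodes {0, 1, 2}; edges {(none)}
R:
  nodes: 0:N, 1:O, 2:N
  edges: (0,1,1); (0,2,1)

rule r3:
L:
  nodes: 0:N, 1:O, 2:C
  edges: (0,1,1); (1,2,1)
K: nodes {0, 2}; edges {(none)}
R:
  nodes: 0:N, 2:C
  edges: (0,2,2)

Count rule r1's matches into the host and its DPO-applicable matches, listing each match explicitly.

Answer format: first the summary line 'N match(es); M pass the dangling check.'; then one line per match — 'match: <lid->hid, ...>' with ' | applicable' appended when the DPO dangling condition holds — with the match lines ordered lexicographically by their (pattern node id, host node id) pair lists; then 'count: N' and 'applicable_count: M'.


4 match(es); 0 pass the dangling check.
match: 0->1, 1->0, 2->5
match: 0->1, 1->0, 2->9
match: 0->7, 1->0, 2->5
match: 0->7, 1->0, 2->9
count: 4
applicable_count: 0


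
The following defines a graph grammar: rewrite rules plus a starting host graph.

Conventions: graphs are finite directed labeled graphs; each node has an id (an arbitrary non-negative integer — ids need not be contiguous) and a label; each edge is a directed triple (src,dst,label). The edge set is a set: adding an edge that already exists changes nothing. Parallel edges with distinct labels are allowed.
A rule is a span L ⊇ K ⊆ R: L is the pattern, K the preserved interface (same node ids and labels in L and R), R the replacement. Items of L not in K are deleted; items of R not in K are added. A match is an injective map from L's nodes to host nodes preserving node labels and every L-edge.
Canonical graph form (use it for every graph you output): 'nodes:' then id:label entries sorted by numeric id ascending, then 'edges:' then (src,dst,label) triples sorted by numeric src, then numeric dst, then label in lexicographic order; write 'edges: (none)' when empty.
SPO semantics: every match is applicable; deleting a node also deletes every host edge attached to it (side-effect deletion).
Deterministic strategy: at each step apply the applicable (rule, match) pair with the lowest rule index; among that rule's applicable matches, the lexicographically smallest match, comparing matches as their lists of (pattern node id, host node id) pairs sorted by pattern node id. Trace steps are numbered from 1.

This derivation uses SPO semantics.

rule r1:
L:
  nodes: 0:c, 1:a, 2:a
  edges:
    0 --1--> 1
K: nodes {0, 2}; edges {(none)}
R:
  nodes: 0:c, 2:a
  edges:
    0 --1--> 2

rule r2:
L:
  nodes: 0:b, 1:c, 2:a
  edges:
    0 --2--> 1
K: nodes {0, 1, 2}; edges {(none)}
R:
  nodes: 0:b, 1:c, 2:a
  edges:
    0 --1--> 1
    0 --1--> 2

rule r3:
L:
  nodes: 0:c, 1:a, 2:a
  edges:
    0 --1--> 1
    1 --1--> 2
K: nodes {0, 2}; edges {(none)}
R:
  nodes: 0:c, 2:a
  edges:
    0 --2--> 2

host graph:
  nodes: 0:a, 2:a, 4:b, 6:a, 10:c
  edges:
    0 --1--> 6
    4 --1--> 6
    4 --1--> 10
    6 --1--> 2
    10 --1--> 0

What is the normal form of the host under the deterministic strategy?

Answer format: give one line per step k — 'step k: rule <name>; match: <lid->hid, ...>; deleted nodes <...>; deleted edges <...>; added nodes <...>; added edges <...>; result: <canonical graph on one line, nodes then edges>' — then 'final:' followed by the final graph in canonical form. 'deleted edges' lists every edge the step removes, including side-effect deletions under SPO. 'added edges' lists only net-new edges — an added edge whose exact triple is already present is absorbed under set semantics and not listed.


step 1: rule r1; match: 0->10, 1->0, 2->2; deleted nodes 0; deleted edges (0,6,1); (10,0,1); added nodes (none); added edges (10,2,1); result: nodes: 2:a, 4:b, 6:a, 10:c edges: (4,6,1); (4,10,1); (6,2,1); (10,2,1)
step 2: rule r1; match: 0->10, 1->2, 2->6; deleted nodes 2; deleted edges (6,2,1); (10,2,1); added nodes (none); added edges (10,6,1); result: nodes: 4:b, 6:a, 10:c edges: (4,6,1); (4,10,1); (10,6,1)
final:
nodes: 4:b, 6:a, 10:c
edges: (4,6,1); (4,10,1); (10,6,1)


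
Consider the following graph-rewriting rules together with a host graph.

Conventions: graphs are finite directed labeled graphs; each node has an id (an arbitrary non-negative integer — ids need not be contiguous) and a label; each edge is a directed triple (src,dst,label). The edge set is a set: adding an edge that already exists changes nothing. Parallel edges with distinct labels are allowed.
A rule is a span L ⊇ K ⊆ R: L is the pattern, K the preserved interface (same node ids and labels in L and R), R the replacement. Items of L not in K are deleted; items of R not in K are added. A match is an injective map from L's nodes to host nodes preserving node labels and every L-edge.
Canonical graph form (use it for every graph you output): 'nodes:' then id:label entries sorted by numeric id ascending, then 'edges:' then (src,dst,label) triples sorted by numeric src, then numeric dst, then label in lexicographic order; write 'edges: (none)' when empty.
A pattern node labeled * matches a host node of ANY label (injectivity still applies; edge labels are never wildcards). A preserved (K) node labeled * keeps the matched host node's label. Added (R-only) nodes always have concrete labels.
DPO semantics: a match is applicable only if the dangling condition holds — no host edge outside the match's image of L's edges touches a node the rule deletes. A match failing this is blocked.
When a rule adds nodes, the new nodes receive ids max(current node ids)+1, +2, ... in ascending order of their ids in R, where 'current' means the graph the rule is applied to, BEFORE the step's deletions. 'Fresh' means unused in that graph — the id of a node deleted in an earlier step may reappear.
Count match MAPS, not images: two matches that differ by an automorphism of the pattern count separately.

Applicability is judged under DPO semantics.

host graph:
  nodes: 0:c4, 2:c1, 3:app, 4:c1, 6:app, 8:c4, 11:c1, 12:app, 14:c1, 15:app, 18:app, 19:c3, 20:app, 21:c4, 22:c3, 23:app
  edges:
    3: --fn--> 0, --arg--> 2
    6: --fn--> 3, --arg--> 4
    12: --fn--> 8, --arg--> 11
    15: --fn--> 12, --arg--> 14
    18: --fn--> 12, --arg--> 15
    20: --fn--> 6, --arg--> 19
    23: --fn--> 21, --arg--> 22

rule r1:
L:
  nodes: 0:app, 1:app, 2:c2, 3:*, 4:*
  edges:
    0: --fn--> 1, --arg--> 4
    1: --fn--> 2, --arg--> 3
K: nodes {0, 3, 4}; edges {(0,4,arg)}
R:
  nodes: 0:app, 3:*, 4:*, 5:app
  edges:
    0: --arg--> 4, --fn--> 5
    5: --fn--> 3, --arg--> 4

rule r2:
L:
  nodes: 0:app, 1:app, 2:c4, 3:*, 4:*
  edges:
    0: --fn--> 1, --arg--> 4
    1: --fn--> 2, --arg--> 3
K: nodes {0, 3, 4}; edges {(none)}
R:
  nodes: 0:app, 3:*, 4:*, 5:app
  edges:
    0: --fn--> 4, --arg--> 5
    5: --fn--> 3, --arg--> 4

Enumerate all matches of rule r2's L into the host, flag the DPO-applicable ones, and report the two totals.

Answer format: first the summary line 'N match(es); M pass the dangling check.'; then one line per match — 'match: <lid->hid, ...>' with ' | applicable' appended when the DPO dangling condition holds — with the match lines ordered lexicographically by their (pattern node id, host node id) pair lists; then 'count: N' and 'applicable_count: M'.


3 match(es); 1 pass the dangling check.
match: 0->6, 1->3, 2->0, 3->2, 4->4 | applicable
match: 0->15, 1->12, 2->8, 3->11, 4->14
match: 0->18, 1->12, 2->8, 3->11, 4->15
count: 3
applicable_count: 1


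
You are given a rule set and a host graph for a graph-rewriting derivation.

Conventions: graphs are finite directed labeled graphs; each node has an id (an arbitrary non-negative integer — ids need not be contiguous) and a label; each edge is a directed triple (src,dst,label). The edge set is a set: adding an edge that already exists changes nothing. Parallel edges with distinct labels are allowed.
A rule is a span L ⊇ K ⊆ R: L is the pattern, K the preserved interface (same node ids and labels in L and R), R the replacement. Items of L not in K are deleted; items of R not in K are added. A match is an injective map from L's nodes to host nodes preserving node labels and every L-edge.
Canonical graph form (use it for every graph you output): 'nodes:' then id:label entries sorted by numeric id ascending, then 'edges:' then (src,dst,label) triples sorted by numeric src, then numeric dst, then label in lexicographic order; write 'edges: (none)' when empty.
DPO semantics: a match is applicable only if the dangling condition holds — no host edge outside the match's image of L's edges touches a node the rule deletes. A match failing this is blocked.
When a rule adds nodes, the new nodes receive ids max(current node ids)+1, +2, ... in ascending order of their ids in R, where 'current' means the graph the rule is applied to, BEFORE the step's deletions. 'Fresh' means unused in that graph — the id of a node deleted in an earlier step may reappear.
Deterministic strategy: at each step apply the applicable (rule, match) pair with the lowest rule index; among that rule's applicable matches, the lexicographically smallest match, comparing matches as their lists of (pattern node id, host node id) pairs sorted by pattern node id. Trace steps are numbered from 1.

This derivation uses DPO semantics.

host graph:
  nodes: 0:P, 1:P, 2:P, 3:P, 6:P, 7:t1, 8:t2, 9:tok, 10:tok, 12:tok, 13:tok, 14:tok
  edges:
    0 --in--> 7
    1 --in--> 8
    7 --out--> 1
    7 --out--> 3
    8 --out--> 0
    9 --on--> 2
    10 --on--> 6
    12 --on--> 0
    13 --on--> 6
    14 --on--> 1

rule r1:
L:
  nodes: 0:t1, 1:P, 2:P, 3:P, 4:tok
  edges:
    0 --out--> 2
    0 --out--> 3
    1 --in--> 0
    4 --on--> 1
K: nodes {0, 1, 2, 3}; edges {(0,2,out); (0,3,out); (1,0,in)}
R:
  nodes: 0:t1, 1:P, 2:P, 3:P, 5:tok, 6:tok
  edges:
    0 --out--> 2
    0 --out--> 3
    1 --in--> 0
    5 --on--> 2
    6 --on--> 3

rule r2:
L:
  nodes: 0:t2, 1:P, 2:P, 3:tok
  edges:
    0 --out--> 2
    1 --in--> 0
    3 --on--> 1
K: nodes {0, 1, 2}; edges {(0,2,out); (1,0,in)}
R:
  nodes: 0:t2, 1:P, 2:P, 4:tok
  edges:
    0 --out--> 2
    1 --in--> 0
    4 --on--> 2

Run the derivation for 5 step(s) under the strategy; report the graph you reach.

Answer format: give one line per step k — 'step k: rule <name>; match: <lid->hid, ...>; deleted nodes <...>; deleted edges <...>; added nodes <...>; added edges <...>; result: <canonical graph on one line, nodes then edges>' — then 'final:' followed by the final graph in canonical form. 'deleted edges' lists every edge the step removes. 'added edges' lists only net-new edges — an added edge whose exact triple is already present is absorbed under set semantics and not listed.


step 1: rule r1; match: 0->7, 1->0, 2->1, 3->3, 4->12; deleted nodes 12; deleted edges (12,0,on); added nodes 15, 16; added edges (15,1,on); (16,3,on); result: nodes: 0:P, 1:P, 2:P, 3:P, 6:P, 7:t1, 8:t2, 9:tok, 10:tok, 13:tok, 14:tok, 15:tok, 16:tok edges: (0,7,in); (1,8,in); (7,1,out); (7,3,out); (8,0,out); (9,2,on); (10,6,on); (13,6,on); (14,1,on); (15,1,on); (16,3,on)
step 2: rule r2; match: 0->8, 1->1, 2->0, 3->14; deleted nodes 14; deleted edges (14,1,on); added nodes 17; added edges (17,0,on); result: nodes: 0:P, 1:P, 2:P, 3:P, 6:P, 7:t1, 8:t2, 9:tok, 10:tok, 13:tok, 15:tok, 16:tok, 17:tok edges: (0,7,in); (1,8,in); (7,1,out); (7,3,out); (8,0,out); (9,2,on); (10,6,on); (13,6,on); (15,1,on); (16,3,on); (17,0,on)
step 3: rule r1; match: 0->7, 1->0, 2->1, 3->3, 4->17; deleted nodes 17; deleted edges (17,0,on); added nodes 18, 19; added edges (18,1,on); (19,3,on); result: nodes: 0:P, 1:P, 2:P, 3:P, 6:P, 7:t1, 8:t2, 9:tok, 10:tok, 13:tok, 15:tok, 16:tok, 18:tok, 19:tok edges: (0,7,in); (1,8,in); (7,1,out); (7,3,out); (8,0,out); (9,2,on); (10,6,on); (13,6,on); (15,1,on); (16,3,on); (18,1,on); (19,3,on)
step 4: rule r2; match: 0->8, 1->1, 2->0, 3->15; deleted nodes 15; deleted edges (15,1,on); added nodes 20; added edges (20,0,on); result: nodes: 0:P, 1:P, 2:P, 3:P, 6:P, 7:t1, 8:t2, 9:tok, 10:tok, 13:tok, 16:tok, 18:tok, 19:tok, 20:tok edges: (0,7,in); (1,8,in); (7,1,out); (7,3,out); (8,0,out); (9,2,on); (10,6,on); (13,6,on); (16,3,on); (18,1,on); (19,3,on); (20,0,on)
step 5: rule r1; match: 0->7, 1->0, 2->1, 3->3, 4->20; deleted nodes 20; deleted edges (20,0,on); added nodes 21, 22; added edges (21,1,on); (22,3,on); result: nodes: 0:P, 1:P, 2:P, 3:P, 6:P, 7:t1, 8:t2, 9:tok, 10:tok, 13:tok, 16:tok, 18:tok, 19:tok, 21:tok, 22:tok edges: (0,7,in); (1,8,in); (7,1,out); (7,3,out); (8,0,out); (9,2,on); (10,6,on); (13,6,on); (16,3,on); (18,1,on); (19,3,on); (21,1,on); (22,3,on)
final:
nodes: 0:P, 1:P, 2:P, 3:P, 6:P, 7:t1, 8:t2, 9:tok, 10:tok, 13:tok, 16:tok, 18:tok, 19:tok, 21:tok, 22:tok
edges: (0,7,in); (1,8,in); (7,1,out); (7,3,out); (8,0,out); (9,2,on); (10,6,on); (13,6,on); (16,3,on); (18,1,on); (19,3,on); (21,1,on); (22,3,on)
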